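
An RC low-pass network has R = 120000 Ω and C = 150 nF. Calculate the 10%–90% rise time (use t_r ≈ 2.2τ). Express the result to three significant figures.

τ = RC = 120000 × 150 nF = 0.0180 s.
t_r ≈ 2.2τ = 0.0396 s.

t_r ≈ 0.0396 s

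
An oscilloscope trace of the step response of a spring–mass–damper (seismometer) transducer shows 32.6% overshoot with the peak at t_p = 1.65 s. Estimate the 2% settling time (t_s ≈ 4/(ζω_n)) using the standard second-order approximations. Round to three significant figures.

t_s ≈ 5.89 s

The overshoot fixes ζ = −ln(OS)/√(π²+ln²(OS)) = 0.336.
t_p = π/ω_d ⇒ ω_d = 1.90 rad/s; then ω_n = ω_d/√(1−ζ²) = 2.02 rad/s.
t_s ≈ 4/(ζω_n) = 4/(0.336·2.02) = 5.89 s.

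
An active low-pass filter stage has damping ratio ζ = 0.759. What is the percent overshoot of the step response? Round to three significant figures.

%OS ≈ 2.57%

For an underdamped second-order system, %OS = 100·exp(−πζ/√(1−ζ²)).
πζ/√(1−ζ²) = π·0.759/√(1−0.576) = 3.662, so %OS = 100·e^(−3.662) = 2.57%.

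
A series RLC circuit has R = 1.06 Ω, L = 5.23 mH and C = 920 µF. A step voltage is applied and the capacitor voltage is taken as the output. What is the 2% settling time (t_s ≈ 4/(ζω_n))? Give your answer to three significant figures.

For a series RLC circuit (capacitor voltage as output), ω_n = 1/√(LC) = 1/√(5.23 mH · 920 µF) = 456 rad/s.
ζ = (R/2)·√(C/L) = (1.06/2)·√(920 µF/5.23 mH) = 0.222.
t_s ≈ 4/(ζω_n) = 0.0395 s.

t_s ≈ 0.0395 s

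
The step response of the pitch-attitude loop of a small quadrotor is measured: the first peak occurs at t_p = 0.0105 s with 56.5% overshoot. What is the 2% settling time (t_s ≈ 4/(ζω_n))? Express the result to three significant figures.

ζ from %OS: ζ = |ln 0.565|/√(π²+ln²0.565) = 0.179.
t_p = π/ω_d ⇒ ω_d = 299 rad/s; then ω_n = ω_d/√(1−ζ²) = 304 rad/s.
t_s ≈ 4/(ζω_n) = 4/(0.179·304) = 0.0736 s.

t_s ≈ 0.0736 s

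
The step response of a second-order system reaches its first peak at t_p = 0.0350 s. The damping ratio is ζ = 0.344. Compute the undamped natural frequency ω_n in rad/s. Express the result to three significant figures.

ω_n ≈ 95.6 rad/s

Peak time t_p = π/ω_d, so ω_d = π/t_p = π/0.0350 = 89.8 rad/s.
ω_n = ω_d/√(1−ζ²) = 89.8/√0.882 = 95.6 rad/s.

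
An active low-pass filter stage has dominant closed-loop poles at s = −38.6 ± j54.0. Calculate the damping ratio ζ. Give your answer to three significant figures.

|pole| = ω_n = √(38.6² + 54.0²) = 66.4 rad/s; ζ = cos θ = σ/ω_n = 0.582.

ζ ≈ 0.582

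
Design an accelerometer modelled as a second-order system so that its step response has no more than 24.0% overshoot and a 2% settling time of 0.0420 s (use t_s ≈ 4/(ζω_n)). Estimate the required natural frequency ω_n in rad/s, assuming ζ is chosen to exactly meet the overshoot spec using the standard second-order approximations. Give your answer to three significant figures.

ω_n ≈ 230 rad/s

Inverting the overshoot relation: ζ = |ln 0.240|/√(π² + ln²0.240) = 0.414.
From t_s ≈ 4/(ζω_n): ω_n = 4/(ζ·t_s) = 4/(0.414·0.0420) = 230 rad/s.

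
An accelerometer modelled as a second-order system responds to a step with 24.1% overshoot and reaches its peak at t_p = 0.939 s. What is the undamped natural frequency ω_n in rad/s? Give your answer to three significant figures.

ω_n ≈ 3.67 rad/s

ζ from %OS: ζ = |ln 0.241|/√(π²+ln²0.241) = 0.413.
t_p = π/ω_d ⇒ ω_d = 3.35 rad/s; then ω_n = ω_d/√(1−ζ²) = 3.67 rad/s.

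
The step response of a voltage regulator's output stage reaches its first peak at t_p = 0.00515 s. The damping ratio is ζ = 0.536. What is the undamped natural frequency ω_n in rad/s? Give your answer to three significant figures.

ω_n ≈ 723 rad/s

Peak time t_p = π/ω_d, so ω_d = π/t_p = π/0.00515 = 610 rad/s.
ω_n = ω_d/√(1−ζ²) = 610/√0.713 = 723 rad/s.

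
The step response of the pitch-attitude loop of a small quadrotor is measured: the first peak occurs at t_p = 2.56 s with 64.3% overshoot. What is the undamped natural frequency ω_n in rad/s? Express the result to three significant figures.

ζ from %OS: ζ = |ln 0.643|/√(π²+ln²0.643) = 0.139.
From t_p = π/ω_d, ω_d = π/2.56 = 1.23 rad/s, so ω_n = ω_d/√(1−ζ²) = 1.24 rad/s.

ω_n ≈ 1.24 rad/s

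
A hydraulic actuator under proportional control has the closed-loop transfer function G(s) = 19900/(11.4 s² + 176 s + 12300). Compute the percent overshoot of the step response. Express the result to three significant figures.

Dividing through by 11.4: denominator becomes s² + 15.44 s + 1079.
So ω_n = √1079 = 32.8 rad/s and ζ = 15.44/(2·32.8) = 0.235.
%OS = 100·exp(−πζ/√(1−ζ²)) = 46.8%.

%OS ≈ 46.8%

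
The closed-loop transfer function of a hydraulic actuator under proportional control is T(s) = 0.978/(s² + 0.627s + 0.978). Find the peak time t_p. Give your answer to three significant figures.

ω_n = √0.978 = 0.989 rad/s; ζ = 0.627/(2·0.989) = 0.317.
ω_d = 0.989·√(1 − 0.317²) = 0.938 rad/s. Then t_p = π/ω_d = 3.35 s.

t_p ≈ 3.35 s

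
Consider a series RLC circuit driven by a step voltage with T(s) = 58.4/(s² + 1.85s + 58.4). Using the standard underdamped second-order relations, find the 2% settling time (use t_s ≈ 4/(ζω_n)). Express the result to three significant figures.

t_s ≈ 4.32 s

Matching coefficients with s² + 2ζω_n s + ω_n² gives ω_n² = 58.4 ⇒ ω_n = 7.64 rad/s, and ζ = 1.85/(2ω_n) = 0.121.
t_s ≈ 4/(ζω_n) = 4/(0.121·7.64) = 4.32 s.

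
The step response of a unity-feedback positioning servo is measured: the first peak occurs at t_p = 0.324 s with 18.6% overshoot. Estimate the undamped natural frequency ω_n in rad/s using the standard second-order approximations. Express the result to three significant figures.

ω_n ≈ 11.0 rad/s

ζ from %OS: ζ = |ln 0.186|/√(π²+ln²0.186) = 0.472.
From t_p = π/ω_d, ω_d = π/0.324 = 9.70 rad/s, so ω_n = ω_d/√(1−ζ²) = 11.0 rad/s.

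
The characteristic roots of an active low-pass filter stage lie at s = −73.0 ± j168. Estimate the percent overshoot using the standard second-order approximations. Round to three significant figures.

With σ = 73.0, ω_d = 168: ω_n = √(σ²+ω_d²) = 183 rad/s, ζ = σ/ω_n = 0.399.
%OS = 100 e^{−πζ/√(1−ζ²)} with ζ = 0.399 gives 25.5%.

%OS ≈ 25.5%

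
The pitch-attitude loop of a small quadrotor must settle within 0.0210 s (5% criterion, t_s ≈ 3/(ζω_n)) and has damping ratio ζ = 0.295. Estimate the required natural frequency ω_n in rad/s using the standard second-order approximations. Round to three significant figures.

ω_n ≈ 484 rad/s

Rearranging t_s ≈ 3/(ζω_n) gives ω_n = 3/(ζ·t_s) = 3/(0.295 × 0.0210) = 484 rad/s.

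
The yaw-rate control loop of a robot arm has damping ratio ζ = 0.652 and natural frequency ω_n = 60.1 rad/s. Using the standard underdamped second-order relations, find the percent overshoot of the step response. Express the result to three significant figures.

For an underdamped second-order system, %OS = 100·exp(−πζ/√(1−ζ²)).
πζ/√(1−ζ²) = π·0.652/√(1−0.425) = 2.701, so %OS = 100·e^(−2.701) = 6.71%.

%OS ≈ 6.71%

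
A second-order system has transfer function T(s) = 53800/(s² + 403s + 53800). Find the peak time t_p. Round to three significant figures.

ω_n = √53800 = 232 rad/s; ζ = 403/(2·232) = 0.869.
ω_d = ω_n√(1−ζ²) = 115 rad/s. Then t_p = π/ω_d = 0.0273 s.

t_p ≈ 0.0273 s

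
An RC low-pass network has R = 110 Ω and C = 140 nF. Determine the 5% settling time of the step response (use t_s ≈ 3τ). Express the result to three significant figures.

τ = RC = 110 × 140 nF = 0.0000154 s.
t_s ≈ 3τ = 0.0000462 s.

t_s ≈ 0.0000462 s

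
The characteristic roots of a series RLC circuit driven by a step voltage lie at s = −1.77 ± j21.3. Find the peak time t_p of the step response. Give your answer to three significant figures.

t_p = π/ω_d with ω_d = 21.3 (the imaginary part), so t_p = 0.147 s.

t_p ≈ 0.147 s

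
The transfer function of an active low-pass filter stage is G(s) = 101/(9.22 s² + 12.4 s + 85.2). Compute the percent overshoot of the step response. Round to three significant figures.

%OS ≈ 49.0%

Dividing through by 9.22: denominator becomes s² + 1.345 s + 9.241.
So ω_n = √9.241 = 3.04 rad/s and ζ = 1.345/(2·3.04) = 0.221.
%OS = 100·exp(−πζ/√(1−ζ²)) = 49.0%.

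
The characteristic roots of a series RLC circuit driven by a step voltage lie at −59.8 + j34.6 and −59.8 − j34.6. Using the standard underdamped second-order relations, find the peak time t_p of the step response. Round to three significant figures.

t_p = π/ω_d with ω_d = 34.6 (the imaginary part), so t_p = 0.0908 s.

t_p ≈ 0.0908 s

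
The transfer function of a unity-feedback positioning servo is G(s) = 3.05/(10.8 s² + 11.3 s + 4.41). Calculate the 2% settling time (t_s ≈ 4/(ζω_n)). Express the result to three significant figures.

t_s ≈ 7.65 s

Dividing through by 10.8: denominator becomes s² + 1.046 s + 0.4083.
So ω_n = √0.4083 = 0.639 rad/s and ζ = 1.046/(2·0.639) = 0.819.
t_s ≈ 4/(ζω_n) = 7.65 s.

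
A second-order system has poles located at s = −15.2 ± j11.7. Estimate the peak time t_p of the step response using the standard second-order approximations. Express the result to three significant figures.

t_p = π/ω_d with ω_d = 11.7 (the imaginary part), so t_p = 0.269 s.

t_p ≈ 0.269 s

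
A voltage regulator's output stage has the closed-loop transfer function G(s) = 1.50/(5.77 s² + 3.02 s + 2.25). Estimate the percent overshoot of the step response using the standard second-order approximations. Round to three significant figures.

%OS ≈ 23.5%

Dividing through by 5.77: denominator becomes s² + 0.5234 s + 0.3899.
So ω_n = √0.3899 = 0.624 rad/s and ζ = 0.5234/(2·0.624) = 0.419.
Overshoot: exp(−π·0.419/√(1−0.419²)) = 0.235, i.e. 23.5%.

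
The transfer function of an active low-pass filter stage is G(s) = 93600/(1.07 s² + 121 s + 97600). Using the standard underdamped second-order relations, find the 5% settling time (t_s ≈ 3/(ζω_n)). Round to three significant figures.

Dividing through by 1.07: denominator becomes s² + 113.1 s + 91210.
So ω_n = √91210 = 302 rad/s and ζ = 113.1/(2·302) = 0.187.
t_s ≈ 3/(ζω_n) = 0.0531 s.

t_s ≈ 0.0531 s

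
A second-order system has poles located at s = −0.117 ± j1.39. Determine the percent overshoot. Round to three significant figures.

|pole| = ω_n = √(0.117² + 1.39²) = 1.39 rad/s; ζ = cos θ = σ/ω_n = 0.0839.
%OS = 100·exp(−πζ/√(1−ζ²)) = 76.8%.

%OS ≈ 76.8%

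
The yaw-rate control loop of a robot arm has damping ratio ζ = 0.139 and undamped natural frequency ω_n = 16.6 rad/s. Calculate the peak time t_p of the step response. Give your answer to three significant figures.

t_p ≈ 0.191 s

The damped frequency is ω_d = ω_n√(1−ζ²) = 16.6·√(1−0.0193) = 16.4 rad/s.
Peak time t_p = π/ω_d = π/16.4 = 0.191 s.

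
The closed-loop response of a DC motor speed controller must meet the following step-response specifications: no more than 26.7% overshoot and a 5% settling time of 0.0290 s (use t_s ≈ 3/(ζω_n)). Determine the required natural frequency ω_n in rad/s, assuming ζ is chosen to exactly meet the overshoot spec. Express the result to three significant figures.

ω_n ≈ 267 rad/s

Inverting the overshoot relation: ζ = |ln 0.267|/√(π² + ln²0.267) = 0.387.
From t_s ≈ 3/(ζω_n): ω_n = 3/(ζ·t_s) = 3/(0.387·0.0290) = 267 rad/s.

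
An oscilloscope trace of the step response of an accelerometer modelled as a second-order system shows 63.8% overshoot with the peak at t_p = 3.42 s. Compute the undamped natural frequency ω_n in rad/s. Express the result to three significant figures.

The overshoot fixes ζ = −ln(OS)/√(π²+ln²(OS)) = 0.142.
t_p = π/ω_d ⇒ ω_d = 0.919 rad/s; then ω_n = ω_d/√(1−ζ²) = 0.928 rad/s.

ω_n ≈ 0.928 rad/s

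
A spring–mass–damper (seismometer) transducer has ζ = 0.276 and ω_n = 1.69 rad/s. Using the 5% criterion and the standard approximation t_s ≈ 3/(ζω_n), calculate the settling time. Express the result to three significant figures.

t_s ≈ 3/(ζω_n) = 3/(0.276 × 1.69) = 6.43 s.

t_s ≈ 6.43 s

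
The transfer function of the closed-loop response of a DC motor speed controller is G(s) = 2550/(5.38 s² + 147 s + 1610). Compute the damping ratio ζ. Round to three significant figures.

ζ ≈ 0.790

Dividing through by 5.38: denominator becomes s² + 27.32 s + 299.3.
So ω_n = √299.3 = 17.3 rad/s and ζ = 27.32/(2·17.3) = 0.790.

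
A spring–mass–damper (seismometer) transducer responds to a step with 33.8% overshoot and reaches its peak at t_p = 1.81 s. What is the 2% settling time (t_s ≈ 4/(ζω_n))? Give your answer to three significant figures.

t_s ≈ 6.67 s

ζ from %OS: ζ = |ln 0.338|/√(π²+ln²0.338) = 0.326.
t_p = π/ω_d ⇒ ω_d = 1.74 rad/s; then ω_n = ω_d/√(1−ζ²) = 1.84 rad/s.
t_s ≈ 4/(ζω_n) = 4/(0.326·1.84) = 6.67 s.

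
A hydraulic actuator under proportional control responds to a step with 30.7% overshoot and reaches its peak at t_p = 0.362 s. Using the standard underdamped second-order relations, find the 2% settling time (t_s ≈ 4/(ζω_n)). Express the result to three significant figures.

From the overshoot, ζ = −ln(OS)/√(π²+ln²(OS)) = 0.352.
t_p = π/ω_d ⇒ ω_d = 8.68 rad/s; then ω_n = ω_d/√(1−ζ²) = 9.27 rad/s.
t_s ≈ 4/(ζω_n) = 4/(0.352·9.27) = 1.23 s.

t_s ≈ 1.23 s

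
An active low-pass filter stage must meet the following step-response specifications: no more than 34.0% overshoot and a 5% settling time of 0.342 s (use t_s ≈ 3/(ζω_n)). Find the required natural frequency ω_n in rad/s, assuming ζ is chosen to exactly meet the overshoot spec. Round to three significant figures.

From %OS = 100·exp(−πζ/√(1−ζ²)), invert to get ζ = −ln(OS)/√(π² + ln²(OS)) with OS = 0.340.
−ln 0.340 = 1.079, so ζ = 1.079/√(π² + 1.164) = 0.325.
From t_s ≈ 3/(ζω_n): ω_n = 3/(ζ·t_s) = 3/(0.325·0.342) = 27.0 rad/s.

ω_n ≈ 27.0 rad/s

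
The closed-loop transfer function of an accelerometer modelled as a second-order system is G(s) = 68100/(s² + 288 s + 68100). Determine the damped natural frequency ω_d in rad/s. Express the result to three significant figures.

ω_d ≈ 218 rad/s

ω_n = √68100 = 261 rad/s; ζ = 288/(2·261) = 0.552.
The damped frequency ω_d = ω_n√(1−ζ²) = 218 rad/s.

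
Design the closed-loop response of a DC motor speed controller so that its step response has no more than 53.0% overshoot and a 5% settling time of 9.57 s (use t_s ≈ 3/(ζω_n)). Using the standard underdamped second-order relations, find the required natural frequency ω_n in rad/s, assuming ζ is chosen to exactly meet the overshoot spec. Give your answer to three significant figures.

ω_n ≈ 1.58 rad/s

Inverting the overshoot relation: ζ = |ln 0.530|/√(π² + ln²0.530) = 0.198.
Then ω_n = 3/(ζ t_s) = 3/(0.198 × 9.57) = 1.58 rad/s.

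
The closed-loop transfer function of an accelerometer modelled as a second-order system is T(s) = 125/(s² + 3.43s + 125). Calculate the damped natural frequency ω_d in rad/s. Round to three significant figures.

ω_d ≈ 11.0 rad/s

Comparing the denominator to s² + 2ζω_n s + ω_n²: ω_n = √125 = 11.2 rad/s, and 2ζω_n = 3.43 so ζ = 3.43/(2·11.2) = 0.153.
ω_d = 11.2·√(1 − 0.153²) = 11.0 rad/s.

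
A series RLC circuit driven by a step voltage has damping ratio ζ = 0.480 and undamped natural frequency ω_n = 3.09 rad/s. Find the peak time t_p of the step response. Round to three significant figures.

The damped frequency is ω_d = ω_n√(1−ζ²) = 3.09·√(1−0.230) = 2.71 rad/s.
Peak time t_p = π/ω_d = π/2.71 = 1.16 s.

t_p ≈ 1.16 s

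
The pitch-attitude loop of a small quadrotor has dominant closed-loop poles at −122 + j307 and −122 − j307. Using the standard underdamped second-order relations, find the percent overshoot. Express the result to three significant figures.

%OS ≈ 28.7%

The poles are at −σ ± jω_d with σ = 122 and ω_d = 307, so ω_n = √(σ²+ω_d²) = 330 rad/s and ζ = σ/ω_n = 0.369.
%OS = 100 e^{−πζ/√(1−ζ²)} with ζ = 0.369 gives 28.7%.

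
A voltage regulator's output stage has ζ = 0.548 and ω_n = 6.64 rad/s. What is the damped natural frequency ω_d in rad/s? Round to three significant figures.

ω_d = ω_n√(1−ζ²) = 6.64·√0.700 = 5.55 rad/s.

ω_d ≈ 5.55 rad/s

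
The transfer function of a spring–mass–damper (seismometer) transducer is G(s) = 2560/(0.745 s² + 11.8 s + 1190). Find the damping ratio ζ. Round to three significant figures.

Dividing through by 0.745: denominator becomes s² + 15.84 s + 1597.
So ω_n = √1597 = 40.0 rad/s and ζ = 15.84/(2·40.0) = 0.198.

ζ ≈ 0.198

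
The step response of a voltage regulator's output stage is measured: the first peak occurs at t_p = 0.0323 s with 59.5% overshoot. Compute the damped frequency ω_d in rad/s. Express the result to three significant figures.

ω_d ≈ 97.3 rad/s

t_p = π/ω_d, so ω_d = π/0.0323 = 97.3 rad/s.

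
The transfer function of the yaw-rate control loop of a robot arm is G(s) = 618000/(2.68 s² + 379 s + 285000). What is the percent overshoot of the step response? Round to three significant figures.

Dividing through by 2.68: denominator becomes s² + 141.4 s + 106300.
So ω_n = √106300 = 326 rad/s and ζ = 141.4/(2·326) = 0.217.
%OS = 100·exp(−πζ/√(1−ζ²)) = 49.8%.

%OS ≈ 49.8%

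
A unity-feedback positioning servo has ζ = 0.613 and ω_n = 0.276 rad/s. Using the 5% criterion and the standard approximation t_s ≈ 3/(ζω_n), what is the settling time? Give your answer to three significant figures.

t_s ≈ 3/(ζω_n) = 3/(0.613 × 0.276) = 17.7 s.

t_s ≈ 17.7 s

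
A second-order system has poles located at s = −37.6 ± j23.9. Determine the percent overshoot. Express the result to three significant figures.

With σ = 37.6, ω_d = 23.9: ω_n = √(σ²+ω_d²) = 44.6 rad/s, ζ = σ/ω_n = 0.844.
%OS = 100 e^{−πζ/√(1−ζ²)} with ζ = 0.844 gives 0.714%.

%OS ≈ 0.714%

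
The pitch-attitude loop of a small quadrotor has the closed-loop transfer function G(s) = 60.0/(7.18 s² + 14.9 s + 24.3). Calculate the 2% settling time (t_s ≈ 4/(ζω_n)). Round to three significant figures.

Dividing through by 7.18: denominator becomes s² + 2.075 s + 3.384.
So ω_n = √3.384 = 1.84 rad/s and ζ = 2.075/(2·1.84) = 0.564.
t_s ≈ 4/(ζω_n) = 3.86 s.

t_s ≈ 3.86 s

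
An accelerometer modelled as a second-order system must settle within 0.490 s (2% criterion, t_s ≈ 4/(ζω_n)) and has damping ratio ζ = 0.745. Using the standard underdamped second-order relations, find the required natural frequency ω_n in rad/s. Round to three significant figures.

Rearranging t_s ≈ 4/(ζω_n) gives ω_n = 4/(ζ·t_s) = 4/(0.745 × 0.490) = 11.0 rad/s.

ω_n ≈ 11.0 rad/s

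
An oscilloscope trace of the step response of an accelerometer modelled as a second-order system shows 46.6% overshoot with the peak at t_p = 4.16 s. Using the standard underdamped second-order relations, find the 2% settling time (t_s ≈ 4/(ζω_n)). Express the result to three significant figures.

From the overshoot, ζ = −ln(OS)/√(π²+ln²(OS)) = 0.236.
From t_p = π/ω_d, ω_d = π/4.16 = 0.755 rad/s, so ω_n = ω_d/√(1−ζ²) = 0.777 rad/s.
t_s ≈ 4/(ζω_n) = 4/(0.236·0.777) = 21.8 s.

t_s ≈ 21.8 s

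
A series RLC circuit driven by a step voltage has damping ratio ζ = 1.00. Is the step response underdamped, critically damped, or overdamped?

critically damped

Since ζ = 1, the system is critically damped.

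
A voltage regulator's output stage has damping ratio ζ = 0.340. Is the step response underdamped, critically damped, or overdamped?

Since ζ = 0.340 < 1, the system is underdamped.

underdamped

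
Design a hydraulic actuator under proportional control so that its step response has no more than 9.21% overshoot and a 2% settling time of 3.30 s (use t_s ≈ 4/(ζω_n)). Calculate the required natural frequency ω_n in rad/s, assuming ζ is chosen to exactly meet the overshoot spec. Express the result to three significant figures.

From %OS = 100·exp(−πζ/√(1−ζ²)), invert to get ζ = −ln(OS)/√(π² + ln²(OS)) with OS = 0.0921.
−ln 0.0921 = 2.385, so ζ = 2.385/√(π² + 5.688) = 0.605.
From t_s ≈ 4/(ζω_n): ω_n = 4/(ζ·t_s) = 4/(0.605·3.30) = 2.00 rad/s.

ω_n ≈ 2.00 rad/s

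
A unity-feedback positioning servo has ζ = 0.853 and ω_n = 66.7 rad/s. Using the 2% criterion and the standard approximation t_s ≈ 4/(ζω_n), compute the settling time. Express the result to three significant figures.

t_s ≈ 4/(ζω_n) = 4/(0.853 × 66.7) = 0.0703 s.

t_s ≈ 0.0703 s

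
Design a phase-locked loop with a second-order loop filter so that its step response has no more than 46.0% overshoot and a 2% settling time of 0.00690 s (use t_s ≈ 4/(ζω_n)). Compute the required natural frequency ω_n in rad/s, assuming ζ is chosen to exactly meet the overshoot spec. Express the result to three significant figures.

ω_n ≈ 2420 rad/s

From %OS = 100·exp(−πζ/√(1−ζ²)), invert to get ζ = −ln(OS)/√(π² + ln²(OS)) with OS = 0.460.
−ln 0.460 = 0.7765, so ζ = 0.7765/√(π² + 0.6030) = 0.240.
Then ω_n = 4/(ζ t_s) = 4/(0.240 × 0.00690) = 2420 rad/s.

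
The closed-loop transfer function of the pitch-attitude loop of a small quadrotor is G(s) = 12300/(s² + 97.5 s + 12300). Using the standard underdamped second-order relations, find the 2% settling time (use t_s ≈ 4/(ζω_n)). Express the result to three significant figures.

t_s ≈ 0.0821 s

ω_n = √12300 = 111 rad/s; ζ = 97.5/(2·111) = 0.440.
t_s ≈ 4/(ζω_n) = 4/(0.440·111) = 0.0821 s.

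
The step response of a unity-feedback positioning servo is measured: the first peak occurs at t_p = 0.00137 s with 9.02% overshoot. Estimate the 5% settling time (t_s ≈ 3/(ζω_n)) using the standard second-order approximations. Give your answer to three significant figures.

t_s ≈ 0.00171 s

From the overshoot, ζ = −ln(OS)/√(π²+ln²(OS)) = 0.608.
From t_p = π/ω_d, ω_d = π/0.00137 = 2290 rad/s, so ω_n = ω_d/√(1−ζ²) = 2890 rad/s.
t_s ≈ 3/(ζω_n) = 3/(0.608·2890) = 0.00171 s.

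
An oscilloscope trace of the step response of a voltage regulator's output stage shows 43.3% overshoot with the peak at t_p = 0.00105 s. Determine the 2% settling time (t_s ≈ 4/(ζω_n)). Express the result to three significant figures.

From the overshoot, ζ = −ln(OS)/√(π²+ln²(OS)) = 0.257.
t_p = π/ω_d ⇒ ω_d = 2990 rad/s; then ω_n = ω_d/√(1−ζ²) = 3100 rad/s.
t_s ≈ 4/(ζω_n) = 4/(0.257·3100) = 0.00502 s.

t_s ≈ 0.00502 s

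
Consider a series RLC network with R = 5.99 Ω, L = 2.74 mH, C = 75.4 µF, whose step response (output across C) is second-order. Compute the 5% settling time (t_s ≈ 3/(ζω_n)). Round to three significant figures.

t_s ≈ 0.00274 s

For a series RLC circuit (capacitor voltage as output), ω_n = 1/√(LC) = 1/√(2.74 mH · 75.4 µF) = 2200 rad/s.
ζ = (R/2)·√(C/L) = (5.99/2)·√(75.4 µF/2.74 mH) = 0.497.
t_s ≈ 3/(ζω_n) = 0.00274 s.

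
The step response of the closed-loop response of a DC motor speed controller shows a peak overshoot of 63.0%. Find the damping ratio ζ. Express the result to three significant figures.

ζ ≈ 0.146

Inverting the overshoot relation: ζ = |ln 0.630|/√(π² + ln²0.630) = 0.146.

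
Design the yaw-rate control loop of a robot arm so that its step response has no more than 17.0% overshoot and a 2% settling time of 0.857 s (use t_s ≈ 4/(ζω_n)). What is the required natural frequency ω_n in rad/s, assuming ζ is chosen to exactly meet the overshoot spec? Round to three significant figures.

ω_n ≈ 9.50 rad/s

ζ = −ln(OS)/√(π² + (ln OS)²). With OS = 0.170, ln OS = −1.772 and ζ = 1.772/3.607 = 0.491.
From t_s ≈ 4/(ζω_n): ω_n = 4/(ζ·t_s) = 4/(0.491·0.857) = 9.50 rad/s.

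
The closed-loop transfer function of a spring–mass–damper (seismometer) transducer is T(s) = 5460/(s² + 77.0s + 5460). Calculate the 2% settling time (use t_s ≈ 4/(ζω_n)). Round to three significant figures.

Matching coefficients with s² + 2ζω_n s + ω_n² gives ω_n² = 5460 ⇒ ω_n = 73.9 rad/s, and ζ = 77.0/(2ω_n) = 0.521.
t_s ≈ 4/(ζω_n) = 4/(0.521·73.9) = 0.104 s.

t_s ≈ 0.104 s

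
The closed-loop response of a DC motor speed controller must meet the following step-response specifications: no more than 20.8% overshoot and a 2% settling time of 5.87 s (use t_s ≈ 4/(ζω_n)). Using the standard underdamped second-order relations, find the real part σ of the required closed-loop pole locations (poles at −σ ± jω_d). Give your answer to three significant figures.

σ ≈ 0.681

The settling-time spec alone fixes σ = ζω_n = 4/t_s = 4/5.87 = 0.681.
(Overshoot then fixes ζ = 0.447 and hence ω_d = σ·√(1−ζ²)/ζ = 1.36 rad/s.)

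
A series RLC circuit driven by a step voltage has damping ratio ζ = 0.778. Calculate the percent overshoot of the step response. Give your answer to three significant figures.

%OS ≈ 2.04%

For an underdamped second-order system, %OS = 100·exp(−πζ/√(1−ζ²)).
πζ/√(1−ζ²) = π·0.778/√(1−0.605) = 3.890, so %OS = 100·e^(−3.890) = 2.04%.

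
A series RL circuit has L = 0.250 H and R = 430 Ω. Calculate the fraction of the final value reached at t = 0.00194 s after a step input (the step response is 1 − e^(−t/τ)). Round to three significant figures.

τ = L/R = 0.250/430 = 0.000581 s.
y(t)/y_∞ = 1 − e^(−t/τ) = 1 − e^(−0.00194/0.000581) = 1 − e^(−3.34) = 0.964.

y/y_∞ ≈ 0.964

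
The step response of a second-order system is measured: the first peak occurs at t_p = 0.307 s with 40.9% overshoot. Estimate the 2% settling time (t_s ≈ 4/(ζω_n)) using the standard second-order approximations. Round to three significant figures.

From the overshoot, ζ = −ln(OS)/√(π²+ln²(OS)) = 0.274.
t_p = π/ω_d ⇒ ω_d = 10.2 rad/s; then ω_n = ω_d/√(1−ζ²) = 10.6 rad/s.
t_s ≈ 4/(ζω_n) = 4/(0.274·10.6) = 1.37 s.

t_s ≈ 1.37 s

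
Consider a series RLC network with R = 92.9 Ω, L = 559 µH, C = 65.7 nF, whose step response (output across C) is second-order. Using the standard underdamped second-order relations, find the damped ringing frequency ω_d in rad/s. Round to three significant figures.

ω_d ≈ 143000 rad/s

For a series RLC circuit (capacitor voltage as output), ω_n = 1/√(LC) = 1/√(559 µH · 65.7 nF) = 165000 rad/s.
ζ = (R/2)·√(C/L) = (92.9/2)·√(65.7 nF/559 µH) = 0.504.
ω_d = 165000·√(1 − 0.504²) = 143000 rad/s.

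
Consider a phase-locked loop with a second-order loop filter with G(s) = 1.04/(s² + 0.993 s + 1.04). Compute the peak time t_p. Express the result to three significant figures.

t_p ≈ 3.53 s

ω_n = √1.04 = 1.02 rad/s; ζ = 0.993/(2·1.02) = 0.487.
ω_d = 1.02·√(1 − 0.487²) = 0.891 rad/s. Then t_p = π/ω_d = 3.53 s.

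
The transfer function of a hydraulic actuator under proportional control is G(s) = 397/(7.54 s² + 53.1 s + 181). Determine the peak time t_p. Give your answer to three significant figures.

Dividing through by 7.54: denominator becomes s² + 7.042 s + 24.01.
So ω_n = √24.01 = 4.90 rad/s and ζ = 7.042/(2·4.90) = 0.719.
ω_d = ω_n√(1−ζ²) = 3.41 rad/s. t_p = π/ω_d = 0.922 s.

t_p ≈ 0.922 s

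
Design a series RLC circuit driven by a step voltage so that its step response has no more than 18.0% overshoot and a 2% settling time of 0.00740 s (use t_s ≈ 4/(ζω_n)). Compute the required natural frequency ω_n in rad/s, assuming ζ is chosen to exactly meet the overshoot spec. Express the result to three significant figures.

ω_n ≈ 1130 rad/s

ζ = −ln(OS)/√(π² + (ln OS)²). With OS = 0.180, ln OS = −1.715 and ζ = 1.715/3.579 = 0.479.
From t_s ≈ 4/(ζω_n): ω_n = 4/(ζ·t_s) = 4/(0.479·0.00740) = 1130 rad/s.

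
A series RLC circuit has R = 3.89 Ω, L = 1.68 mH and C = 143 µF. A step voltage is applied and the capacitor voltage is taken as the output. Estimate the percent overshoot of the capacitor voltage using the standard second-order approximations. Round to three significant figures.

For a series RLC circuit (capacitor voltage as output), ω_n = 1/√(LC) = 1/√(1.68 mH · 143 µF) = 2040 rad/s.
ζ = (R/2)·√(C/L) = (3.89/2)·√(143 µF/1.68 mH) = 0.567.
%OS = 100·exp(−πζ/√(1−ζ²)) = 11.5%.

%OS ≈ 11.5%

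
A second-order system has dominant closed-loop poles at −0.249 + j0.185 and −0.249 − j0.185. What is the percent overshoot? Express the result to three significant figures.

|pole| = ω_n = √(0.249² + 0.185²) = 0.310 rad/s; ζ = cos θ = σ/ω_n = 0.803.
%OS = 100 e^{−πζ/√(1−ζ²)} with ζ = 0.803 gives 1.46%.

%OS ≈ 1.46%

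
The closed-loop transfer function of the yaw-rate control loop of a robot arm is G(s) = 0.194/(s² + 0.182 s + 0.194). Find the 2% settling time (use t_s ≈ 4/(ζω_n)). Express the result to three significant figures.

t_s ≈ 44.0 s

Matching coefficients with s² + 2ζω_n s + ω_n² gives ω_n² = 0.194 ⇒ ω_n = 0.440 rad/s, and ζ = 0.182/(2ω_n) = 0.207.
t_s ≈ 4/(ζω_n) = 4/(0.207·0.440) = 44.0 s.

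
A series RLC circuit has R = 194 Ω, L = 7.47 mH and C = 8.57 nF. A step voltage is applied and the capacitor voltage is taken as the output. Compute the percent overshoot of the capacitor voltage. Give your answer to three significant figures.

For a series RLC circuit (capacitor voltage as output), ω_n = 1/√(LC) = 1/√(7.47 mH · 8.57 nF) = 125000 rad/s.
ζ = (R/2)·√(C/L) = (194/2)·√(8.57 nF/7.47 mH) = 0.104.
Overshoot: exp(−π·0.104/√(1−0.104²)) = 0.720, i.e. 72.0%.

%OS ≈ 72.0%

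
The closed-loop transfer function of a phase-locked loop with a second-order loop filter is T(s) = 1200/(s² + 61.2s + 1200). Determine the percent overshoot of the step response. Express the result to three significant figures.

Comparing the denominator to s² + 2ζω_n s + ω_n²: ω_n = √1200 = 34.6 rad/s, and 2ζω_n = 61.2 so ζ = 61.2/(2·34.6) = 0.883.
%OS = 100·exp(−πζ/√(1−ζ²)) = 0.268%.

%OS ≈ 0.268%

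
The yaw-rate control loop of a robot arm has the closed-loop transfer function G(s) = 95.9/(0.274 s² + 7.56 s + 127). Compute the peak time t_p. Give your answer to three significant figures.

t_p ≈ 0.190 s

Dividing through by 0.274: denominator becomes s² + 27.59 s + 463.5.
So ω_n = √463.5 = 21.5 rad/s and ζ = 27.59/(2·21.5) = 0.641.
The damped frequency ω_d = ω_n√(1−ζ²) = 16.5 rad/s. t_p = π/ω_d = 0.190 s.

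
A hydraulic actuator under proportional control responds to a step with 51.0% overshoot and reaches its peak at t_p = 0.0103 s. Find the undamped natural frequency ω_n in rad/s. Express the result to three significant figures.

ω_n ≈ 312 rad/s

The overshoot fixes ζ = −ln(OS)/√(π²+ln²(OS)) = 0.210.
From t_p = π/ω_d, ω_d = π/0.0103 = 305 rad/s, so ω_n = ω_d/√(1−ζ²) = 312 rad/s.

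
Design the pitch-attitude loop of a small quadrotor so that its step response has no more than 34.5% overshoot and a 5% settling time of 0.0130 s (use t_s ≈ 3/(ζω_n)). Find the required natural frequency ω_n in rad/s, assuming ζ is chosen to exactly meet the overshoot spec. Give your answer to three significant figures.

ω_n ≈ 719 rad/s

ζ = −ln(OS)/√(π² + (ln OS)²). With OS = 0.345, ln OS = −1.064 and ζ = 1.064/3.317 = 0.321.
Then ω_n = 3/(ζ t_s) = 3/(0.321 × 0.0130) = 719 rad/s.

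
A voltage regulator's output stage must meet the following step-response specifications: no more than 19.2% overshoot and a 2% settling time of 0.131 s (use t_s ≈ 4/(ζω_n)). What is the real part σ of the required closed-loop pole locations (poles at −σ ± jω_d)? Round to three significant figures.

σ ≈ 30.5

The settling-time spec alone fixes σ = ζω_n = 4/t_s = 4/0.131 = 30.5.
(Overshoot then fixes ζ = 0.465 and hence ω_d = σ·√(1−ζ²)/ζ = 58.1 rad/s.)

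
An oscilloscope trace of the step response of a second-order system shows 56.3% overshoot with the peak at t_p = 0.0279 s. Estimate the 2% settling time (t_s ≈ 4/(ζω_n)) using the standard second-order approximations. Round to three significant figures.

The overshoot fixes ζ = −ln(OS)/√(π²+ln²(OS)) = 0.180.
From t_p = π/ω_d, ω_d = π/0.0279 = 113 rad/s, so ω_n = ω_d/√(1−ζ²) = 114 rad/s.
t_s ≈ 4/(ζω_n) = 4/(0.180·114) = 0.194 s.

t_s ≈ 0.194 s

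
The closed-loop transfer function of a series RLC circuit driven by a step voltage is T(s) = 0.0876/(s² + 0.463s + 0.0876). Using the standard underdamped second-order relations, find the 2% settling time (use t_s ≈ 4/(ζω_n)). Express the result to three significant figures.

ω_n = √0.0876 = 0.296 rad/s; ζ = 0.463/(2·0.296) = 0.782.
t_s ≈ 4/(ζω_n) = 4/(0.782·0.296) = 17.3 s.

t_s ≈ 17.3 s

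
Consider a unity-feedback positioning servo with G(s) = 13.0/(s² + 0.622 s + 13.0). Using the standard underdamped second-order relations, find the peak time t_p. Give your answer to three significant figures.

t_p ≈ 0.875 s

Matching coefficients with s² + 2ζω_n s + ω_n² gives ω_n² = 13.0 ⇒ ω_n = 3.61 rad/s, and ζ = 0.622/(2ω_n) = 0.0863.
ω_d = 3.61·√(1 − 0.0863²) = 3.59 rad/s. Then t_p = π/ω_d = 0.875 s.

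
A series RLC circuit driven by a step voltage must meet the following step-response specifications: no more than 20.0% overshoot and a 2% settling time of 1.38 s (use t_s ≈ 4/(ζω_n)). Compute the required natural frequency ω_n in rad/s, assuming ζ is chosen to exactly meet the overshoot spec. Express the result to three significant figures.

From %OS = 100·exp(−πζ/√(1−ζ²)), invert to get ζ = −ln(OS)/√(π² + ln²(OS)) with OS = 0.200.
−ln 0.200 = 1.609, so ζ = 1.609/√(π² + 2.590) = 0.456.
From t_s ≈ 4/(ζω_n): ω_n = 4/(ζ·t_s) = 4/(0.456·1.38) = 6.36 rad/s.

ω_n ≈ 6.36 rad/s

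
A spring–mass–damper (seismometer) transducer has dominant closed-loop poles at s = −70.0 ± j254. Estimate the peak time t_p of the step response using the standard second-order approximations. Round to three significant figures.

t_p = π/ω_d with ω_d = 254 (the imaginary part), so t_p = 0.0124 s.

t_p ≈ 0.0124 s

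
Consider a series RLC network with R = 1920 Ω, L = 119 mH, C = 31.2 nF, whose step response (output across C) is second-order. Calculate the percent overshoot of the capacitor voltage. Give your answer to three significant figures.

For a series RLC circuit (capacitor voltage as output), ω_n = 1/√(LC) = 1/√(119 mH · 31.2 nF) = 16400 rad/s.
ζ = (R/2)·√(C/L) = (1920/2)·√(31.2 nF/119 mH) = 0.492.
%OS = 100 e^{−πζ/√(1−ζ²)} with ζ = 0.492 gives 17.0%.

%OS ≈ 17.0%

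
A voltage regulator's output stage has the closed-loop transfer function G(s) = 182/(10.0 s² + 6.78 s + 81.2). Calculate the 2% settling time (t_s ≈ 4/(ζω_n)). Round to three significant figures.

t_s ≈ 11.8 s

Dividing through by 10.0: denominator becomes s² + 0.6780 s + 8.120.
So ω_n = √8.120 = 2.85 rad/s and ζ = 0.6780/(2·2.85) = 0.119.
t_s ≈ 4/(ζω_n) = 11.8 s.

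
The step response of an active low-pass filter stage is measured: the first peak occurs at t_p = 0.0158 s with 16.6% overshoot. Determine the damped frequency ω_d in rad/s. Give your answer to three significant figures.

ω_d ≈ 199 rad/s

t_p = π/ω_d, so ω_d = π/0.0158 = 199 rad/s.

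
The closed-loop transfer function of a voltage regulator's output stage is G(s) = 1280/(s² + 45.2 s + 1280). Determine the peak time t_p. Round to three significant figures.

Comparing the denominator to s² + 2ζω_n s + ω_n²: ω_n = √1280 = 35.8 rad/s, and 2ζω_n = 45.2 so ζ = 45.2/(2·35.8) = 0.632.
ω_d = ω_n√(1−ζ²) = 27.7 rad/s. Then t_p = π/ω_d = 0.113 s.

t_p ≈ 0.113 s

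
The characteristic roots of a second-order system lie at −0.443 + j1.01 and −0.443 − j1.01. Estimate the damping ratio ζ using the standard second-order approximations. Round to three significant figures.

|pole| = ω_n = √(0.443² + 1.01²) = 1.10 rad/s; ζ = cos θ = σ/ω_n = 0.402.

ζ ≈ 0.402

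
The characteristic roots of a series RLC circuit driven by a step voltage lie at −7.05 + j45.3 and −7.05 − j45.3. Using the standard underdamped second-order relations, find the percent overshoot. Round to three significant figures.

|pole| = ω_n = √(7.05² + 45.3²) = 45.8 rad/s; ζ = cos θ = σ/ω_n = 0.154.
Overshoot: exp(−π·0.154/√(1−0.154²)) = 0.613, i.e. 61.3%.

%OS ≈ 61.3%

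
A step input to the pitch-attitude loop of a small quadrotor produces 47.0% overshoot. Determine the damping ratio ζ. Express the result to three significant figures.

Inverting the overshoot relation: ζ = |ln 0.470|/√(π² + ln²0.470) = 0.234.

ζ ≈ 0.234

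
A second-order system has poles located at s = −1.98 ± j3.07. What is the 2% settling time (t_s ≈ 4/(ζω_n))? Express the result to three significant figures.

For poles at −σ ± jω_d, ζω_n = σ = 1.98, so t_s ≈ 4/σ = 2.02 s.

t_s ≈ 2.02 s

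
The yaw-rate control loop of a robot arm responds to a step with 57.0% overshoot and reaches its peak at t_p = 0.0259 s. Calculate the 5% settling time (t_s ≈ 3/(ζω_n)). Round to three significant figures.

t_s ≈ 0.138 s

ζ from %OS: ζ = |ln 0.570|/√(π²+ln²0.570) = 0.176.
From t_p = π/ω_d, ω_d = π/0.0259 = 121 rad/s, so ω_n = ω_d/√(1−ζ²) = 123 rad/s.
t_s ≈ 3/(ζω_n) = 3/(0.176·123) = 0.138 s.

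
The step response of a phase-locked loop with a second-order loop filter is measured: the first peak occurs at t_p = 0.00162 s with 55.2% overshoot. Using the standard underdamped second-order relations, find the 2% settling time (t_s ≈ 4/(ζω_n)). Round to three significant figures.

ζ from %OS: ζ = |ln 0.552|/√(π²+ln²0.552) = 0.186.
From t_p = π/ω_d, ω_d = π/0.00162 = 1940 rad/s, so ω_n = ω_d/√(1−ζ²) = 1970 rad/s.
t_s ≈ 4/(ζω_n) = 4/(0.186·1970) = 0.0109 s.

t_s ≈ 0.0109 s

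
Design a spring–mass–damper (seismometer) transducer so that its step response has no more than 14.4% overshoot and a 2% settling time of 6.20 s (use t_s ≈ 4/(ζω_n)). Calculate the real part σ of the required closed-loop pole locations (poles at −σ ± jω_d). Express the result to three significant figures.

σ ≈ 0.645

The settling-time spec alone fixes σ = ζω_n = 4/t_s = 4/6.20 = 0.645.
(Overshoot then fixes ζ = 0.525 and hence ω_d = σ·√(1−ζ²)/ζ = 1.05 rad/s.)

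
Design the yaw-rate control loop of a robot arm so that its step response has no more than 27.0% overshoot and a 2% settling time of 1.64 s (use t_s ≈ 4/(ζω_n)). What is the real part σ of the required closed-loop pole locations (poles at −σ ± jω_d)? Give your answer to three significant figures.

σ ≈ 2.44

The settling-time spec alone fixes σ = ζω_n = 4/t_s = 4/1.64 = 2.44.
(Overshoot then fixes ζ = 0.385 and hence ω_d = σ·√(1−ζ²)/ζ = 5.85 rad/s.)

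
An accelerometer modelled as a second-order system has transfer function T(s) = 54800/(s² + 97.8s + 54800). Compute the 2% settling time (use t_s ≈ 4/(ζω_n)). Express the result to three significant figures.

t_s ≈ 0.0818 s

Comparing the denominator to s² + 2ζω_n s + ω_n²: ω_n = √54800 = 234 rad/s, and 2ζω_n = 97.8 so ζ = 97.8/(2·234) = 0.209.
t_s ≈ 4/(ζω_n) = 4/(0.209·234) = 0.0818 s.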